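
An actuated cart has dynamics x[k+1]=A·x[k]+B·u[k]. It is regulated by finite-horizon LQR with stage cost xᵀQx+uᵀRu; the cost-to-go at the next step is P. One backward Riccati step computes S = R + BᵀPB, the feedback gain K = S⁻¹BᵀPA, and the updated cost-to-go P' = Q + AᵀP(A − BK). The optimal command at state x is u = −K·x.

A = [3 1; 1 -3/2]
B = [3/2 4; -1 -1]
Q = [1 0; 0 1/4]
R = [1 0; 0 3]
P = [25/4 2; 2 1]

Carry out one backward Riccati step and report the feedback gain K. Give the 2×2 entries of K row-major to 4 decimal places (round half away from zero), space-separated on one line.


BᵀP = [7.3750 2.0000; 23.0000 7.0000]
S = R + BᵀPB = [1 0; 0 3] + [9.0625 27.5000; 27.5000 85.0000] = [10.0625 27.5000; 27.5000 88.0000]
BᵀPA = [24.1250 4.3750; 76.0000 12.5000]
K = S⁻¹·BᵀPA = [0.2553 0.3191; 0.7838 0.0423]
A−BK = [-0.5184 0.3520; 2.0392 -1.1385]
AᵀP(A−BK) = [3.5179 -0.6651; -0.6651 0.5748]
P' = Q + AᵀP(A−BK) = [4.5179 -0.6651; -0.6651 0.8248]
tr(P') = 5.3427

0.2553 0.3191 0.7838 0.0423


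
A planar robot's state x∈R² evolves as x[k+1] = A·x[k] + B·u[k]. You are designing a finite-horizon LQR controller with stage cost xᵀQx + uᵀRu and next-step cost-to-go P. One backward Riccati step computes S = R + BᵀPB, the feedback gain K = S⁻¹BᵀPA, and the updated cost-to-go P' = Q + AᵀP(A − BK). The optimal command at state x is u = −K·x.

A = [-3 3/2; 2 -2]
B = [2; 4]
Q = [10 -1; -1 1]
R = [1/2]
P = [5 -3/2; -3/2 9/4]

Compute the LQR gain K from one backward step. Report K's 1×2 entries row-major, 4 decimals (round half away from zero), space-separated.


BᵀP = [4.0000 6.0000]
S = R + BᵀPB = [1/2] + [32.0000] = [32.5000]
BᵀPA = [0.0000 -6.0000]
K = S⁻¹·BᵀPA = [0.0000 -0.1846]
A−BK = [-3.0000 1.8692; 2.0000 -1.2615]
AᵀP(A−BK) = [72.0000 -45.0000; -45.0000 28.1423]
P' = Q + AᵀP(A−BK) = [82.0000 -46.0000; -46.0000 29.1423]
tr(P') = 111.1423

0.0000 -0.1846


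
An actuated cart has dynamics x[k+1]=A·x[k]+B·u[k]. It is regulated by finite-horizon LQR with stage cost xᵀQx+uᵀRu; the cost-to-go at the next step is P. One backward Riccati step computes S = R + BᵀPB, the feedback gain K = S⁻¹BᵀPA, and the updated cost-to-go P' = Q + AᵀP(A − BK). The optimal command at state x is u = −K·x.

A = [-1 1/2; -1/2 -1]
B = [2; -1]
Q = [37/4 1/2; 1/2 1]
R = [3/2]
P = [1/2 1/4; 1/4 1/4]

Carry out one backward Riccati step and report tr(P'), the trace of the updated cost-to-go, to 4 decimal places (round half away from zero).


BᵀP = [0.7500 0.2500]
S = R + BᵀPB = [3/2] + [1.2500] = [2.7500]
BᵀPA = [-0.8750 0.1250]
K = S⁻¹·BᵀPA = [-0.3182 0.0455]
A−BK = [-0.3636 0.4091; -0.8182 -0.9545]
AᵀP(A−BK) = [0.5341 0.1023; 0.1023 0.1193]
P' = Q + AᵀP(A−BK) = [9.7841 0.6023; 0.6023 1.1193]
tr(P') = 10.9034

10.9034


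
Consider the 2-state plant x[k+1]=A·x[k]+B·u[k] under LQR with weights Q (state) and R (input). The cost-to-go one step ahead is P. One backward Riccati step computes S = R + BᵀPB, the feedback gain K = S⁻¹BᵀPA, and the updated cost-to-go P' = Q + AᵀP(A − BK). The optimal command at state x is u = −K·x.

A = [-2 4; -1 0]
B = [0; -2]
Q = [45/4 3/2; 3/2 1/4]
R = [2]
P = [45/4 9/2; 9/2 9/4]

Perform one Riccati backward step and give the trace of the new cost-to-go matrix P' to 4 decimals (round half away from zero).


92.9091

BᵀP = [-9.0000 -4.5000]
S = R + BᵀPB = [2] + [9.0000] = [11.0000]
BᵀPA = [22.5000 -36.0000]
K = S⁻¹·BᵀPA = [2.0455 -3.2727]
A−BK = [-2.0000 4.0000; 3.0909 -6.5455]
AᵀP(A−BK) = [19.2273 -34.3636; -34.3636 62.1818]
P' = Q + AᵀP(A−BK) = [30.4773 -32.8636; -32.8636 62.4318]
tr(P') = 92.9091


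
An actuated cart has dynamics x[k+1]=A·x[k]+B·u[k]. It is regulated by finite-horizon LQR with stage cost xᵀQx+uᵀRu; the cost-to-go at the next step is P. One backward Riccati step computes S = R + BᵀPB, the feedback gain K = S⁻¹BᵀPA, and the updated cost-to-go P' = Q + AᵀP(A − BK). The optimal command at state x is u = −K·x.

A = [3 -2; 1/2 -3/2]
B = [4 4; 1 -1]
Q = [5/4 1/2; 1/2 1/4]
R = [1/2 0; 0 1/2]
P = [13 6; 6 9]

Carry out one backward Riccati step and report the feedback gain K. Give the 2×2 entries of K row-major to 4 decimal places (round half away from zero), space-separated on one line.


0.6175 -0.9751 0.1334 0.4693

BᵀP = [58.0000 33.0000; 46.0000 15.0000]
S = R + BᵀPB = [1/2 0; 0 1/2] + [265.0000 199.0000; 199.0000 169.0000] = [265.5000 199.0000; 199.0000 169.5000]
BᵀPA = [190.5000 -165.5000; 145.5000 -114.5000]
K = S⁻¹·BᵀPA = [0.6175 -0.9751; 0.1334 0.4693]
A−BK = [-0.0037 0.0232; 0.0159 -0.0556]
AᵀP(A−BK) = [0.2013 -0.2754; -0.2754 0.6049]
P' = Q + AᵀP(A−BK) = [1.4513 0.2246; 0.2246 0.8549]
tr(P') = 2.3062


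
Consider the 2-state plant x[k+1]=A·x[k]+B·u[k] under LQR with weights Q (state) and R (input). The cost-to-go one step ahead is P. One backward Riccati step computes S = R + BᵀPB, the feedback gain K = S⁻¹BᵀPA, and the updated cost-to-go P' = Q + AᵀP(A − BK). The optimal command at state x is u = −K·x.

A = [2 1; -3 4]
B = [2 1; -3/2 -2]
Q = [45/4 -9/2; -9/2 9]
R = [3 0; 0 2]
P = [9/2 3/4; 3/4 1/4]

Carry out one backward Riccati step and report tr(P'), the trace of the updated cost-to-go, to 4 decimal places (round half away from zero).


27.5293

BᵀP = [7.8750 1.1250; 3.0000 0.2500]
S = R + BᵀPB = [3 0; 0 2] + [14.0625 5.6250; 5.6250 2.5000] = [17.0625 5.6250; 5.6250 4.5000]
BᵀPA = [12.3750 12.3750; 5.2500 4.0000]
K = S⁻¹·BᵀPA = [0.5794 0.7352; 0.4424 -0.0301]
A−BK = [0.3988 -0.4403; -1.2461 5.0426]
AᵀP(A−BK) = [1.7570 0.8100; 0.8100 5.5223]
P' = Q + AᵀP(A−BK) = [13.0070 -3.6900; -3.6900 14.5223]
tr(P') = 27.5293


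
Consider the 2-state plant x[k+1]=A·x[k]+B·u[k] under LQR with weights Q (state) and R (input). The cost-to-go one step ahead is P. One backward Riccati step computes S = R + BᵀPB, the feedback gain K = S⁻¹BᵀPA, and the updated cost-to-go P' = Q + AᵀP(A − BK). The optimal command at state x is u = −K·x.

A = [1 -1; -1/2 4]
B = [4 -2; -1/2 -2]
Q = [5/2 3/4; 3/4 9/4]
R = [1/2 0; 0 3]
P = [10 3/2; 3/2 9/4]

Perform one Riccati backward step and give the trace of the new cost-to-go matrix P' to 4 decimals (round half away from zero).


BᵀP = [39.2500 4.8750; -23.0000 -7.5000]
S = R + BᵀPB = [1/2 0; 0 3] + [154.5625 -88.2500; -88.2500 61.0000] = [155.0625 -88.2500; -88.2500 64.0000]
BᵀPA = [36.8125 -19.7500; -19.2500 -7.0000]
K = S⁻¹·BᵀPA = [0.3077 -0.8810; 0.1235 -1.3242]
A−BK = [0.0162 -0.1244; -0.0992 0.9111]
AᵀP(A−BK) = [0.1130 -0.8089; -0.8089 7.3311]
P' = Q + AᵀP(A−BK) = [2.6130 -0.0589; -0.0589 9.5811]
tr(P') = 12.1941

12.1941


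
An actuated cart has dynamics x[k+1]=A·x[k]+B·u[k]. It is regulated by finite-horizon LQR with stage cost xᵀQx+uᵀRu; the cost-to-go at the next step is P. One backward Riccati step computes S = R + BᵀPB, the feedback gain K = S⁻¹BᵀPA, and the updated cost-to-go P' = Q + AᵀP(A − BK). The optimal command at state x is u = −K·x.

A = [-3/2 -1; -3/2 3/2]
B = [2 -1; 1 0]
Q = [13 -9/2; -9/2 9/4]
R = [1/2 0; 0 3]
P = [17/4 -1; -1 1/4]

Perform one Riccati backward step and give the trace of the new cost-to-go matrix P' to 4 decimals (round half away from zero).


15.7960

BᵀP = [7.5000 -1.7500; -4.2500 1.0000]
S = R + BᵀPB = [1/2 0; 0 3] + [13.2500 -7.5000; -7.5000 4.2500] = [13.7500 -7.5000; -7.5000 7.2500]
BᵀPA = [-8.6250 -10.1250; 4.8750 5.7500]
K = S⁻¹·BᵀPA = [-0.5978 -0.6971; 0.0540 0.0719]
A−BK = [-0.2504 0.4662; -0.9022 2.1971]
AᵀP(A−BK) = [0.2056 0.1991; 0.1991 0.3405]
P' = Q + AᵀP(A−BK) = [13.2056 -4.3009; -4.3009 2.5905]
tr(P') = 15.7960


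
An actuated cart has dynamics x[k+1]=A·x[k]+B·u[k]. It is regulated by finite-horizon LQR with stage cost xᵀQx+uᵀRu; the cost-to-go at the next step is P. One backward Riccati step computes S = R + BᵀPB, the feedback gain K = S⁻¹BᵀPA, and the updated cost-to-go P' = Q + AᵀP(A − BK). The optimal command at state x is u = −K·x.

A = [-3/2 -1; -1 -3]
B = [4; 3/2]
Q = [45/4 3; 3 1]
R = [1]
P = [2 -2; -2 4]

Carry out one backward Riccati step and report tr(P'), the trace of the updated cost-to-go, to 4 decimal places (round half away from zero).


39.0139

BᵀP = [5.0000 -2.0000]
S = R + BᵀPB = [1] + [17.0000] = [18.0000]
BᵀPA = [-5.5000 1.0000]
K = S⁻¹·BᵀPA = [-0.3056 0.0556]
A−BK = [-0.2778 -1.2222; -0.5417 -3.0833]
AᵀP(A−BK) = [0.8194 4.3056; 4.3056 25.9444]
P' = Q + AᵀP(A−BK) = [12.0694 7.3056; 7.3056 26.9444]
tr(P') = 39.0139


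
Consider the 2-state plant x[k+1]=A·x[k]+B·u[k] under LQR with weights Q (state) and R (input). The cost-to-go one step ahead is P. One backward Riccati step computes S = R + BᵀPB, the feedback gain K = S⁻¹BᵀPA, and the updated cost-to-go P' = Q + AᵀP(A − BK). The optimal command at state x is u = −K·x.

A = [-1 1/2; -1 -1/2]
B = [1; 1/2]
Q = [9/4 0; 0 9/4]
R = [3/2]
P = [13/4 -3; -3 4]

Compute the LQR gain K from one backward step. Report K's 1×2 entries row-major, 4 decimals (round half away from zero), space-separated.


BᵀP = [1.7500 -1.0000]
S = R + BᵀPB = [3/2] + [1.2500] = [2.7500]
BᵀPA = [-0.7500 1.3750]
K = S⁻¹·BᵀPA = [-0.2727 0.5000]
A−BK = [-0.7273 0.0000; -0.8636 -0.7500]
AᵀP(A−BK) = [1.0455 0.7500; 0.7500 2.6250]
P' = Q + AᵀP(A−BK) = [3.2955 0.7500; 0.7500 4.8750]
tr(P') = 8.1705

-0.2727 0.5000


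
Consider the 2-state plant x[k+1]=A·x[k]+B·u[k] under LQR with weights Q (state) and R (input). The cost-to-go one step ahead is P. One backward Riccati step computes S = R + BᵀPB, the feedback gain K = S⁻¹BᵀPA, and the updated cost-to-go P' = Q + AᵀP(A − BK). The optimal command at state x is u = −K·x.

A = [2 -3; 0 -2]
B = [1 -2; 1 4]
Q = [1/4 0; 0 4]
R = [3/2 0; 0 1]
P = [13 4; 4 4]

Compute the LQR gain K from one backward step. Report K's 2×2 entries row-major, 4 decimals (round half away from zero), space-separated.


BᵀP = [17.0000 8.0000; -10.0000 8.0000]
S = R + BᵀPB = [3/2 0; 0 1] + [25.0000 -2.0000; -2.0000 52.0000] = [26.5000 -2.0000; -2.0000 53.0000]
BᵀPA = [34.0000 -67.0000; -20.0000 14.0000]
K = S⁻¹·BᵀPA = [1.2581 -2.5155; -0.3299 0.1692]
A−BK = [0.0821 -0.1460; 0.0614 -0.1614]
AᵀP(A−BK) = [2.6262 -5.0875; -5.0875 10.0903]
P' = Q + AᵀP(A−BK) = [2.8762 -5.0875; -5.0875 14.0903]
tr(P') = 16.9665

1.2581 -2.5155 -0.3299 0.1692


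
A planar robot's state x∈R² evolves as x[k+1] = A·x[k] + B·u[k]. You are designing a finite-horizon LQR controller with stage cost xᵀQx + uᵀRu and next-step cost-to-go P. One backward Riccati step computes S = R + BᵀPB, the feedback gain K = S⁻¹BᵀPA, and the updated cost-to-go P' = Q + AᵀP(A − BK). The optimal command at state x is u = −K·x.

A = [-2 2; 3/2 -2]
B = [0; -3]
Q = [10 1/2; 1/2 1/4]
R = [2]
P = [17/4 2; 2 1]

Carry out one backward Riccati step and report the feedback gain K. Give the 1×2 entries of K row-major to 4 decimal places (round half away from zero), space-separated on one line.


0.6818 -0.5455

BᵀP = [-6.0000 -3.0000]
S = R + BᵀPB = [2] + [9.0000] = [11.0000]
BᵀPA = [7.5000 -6.0000]
K = S⁻¹·BᵀPA = [0.6818 -0.5455]
A−BK = [-2.0000 2.0000; 3.5455 -3.6364]
AᵀP(A−BK) = [2.1364 -1.9091; -1.9091 1.7273]
P' = Q + AᵀP(A−BK) = [12.1364 -1.4091; -1.4091 1.9773]
tr(P') = 14.1136


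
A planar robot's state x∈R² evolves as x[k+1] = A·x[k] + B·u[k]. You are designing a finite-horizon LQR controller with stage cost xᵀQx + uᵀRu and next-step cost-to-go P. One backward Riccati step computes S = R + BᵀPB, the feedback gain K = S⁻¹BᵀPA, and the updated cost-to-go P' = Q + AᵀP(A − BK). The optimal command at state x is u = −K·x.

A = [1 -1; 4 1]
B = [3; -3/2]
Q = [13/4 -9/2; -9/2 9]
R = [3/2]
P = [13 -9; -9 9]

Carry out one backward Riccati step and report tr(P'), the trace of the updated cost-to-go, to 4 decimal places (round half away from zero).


43.3285

BᵀP = [52.5000 -40.5000]
S = R + BᵀPB = [3/2] + [218.2500] = [219.7500]
BᵀPA = [-109.5000 -93.0000]
K = S⁻¹·BᵀPA = [-0.4983 -0.4232]
A−BK = [2.4949 0.2696; 3.2526 0.3652]
AᵀP(A−BK) = [30.4369 3.6587; 3.6587 0.6416]
P' = Q + AᵀP(A−BK) = [33.6869 -0.8413; -0.8413 9.6416]
tr(P') = 43.3285


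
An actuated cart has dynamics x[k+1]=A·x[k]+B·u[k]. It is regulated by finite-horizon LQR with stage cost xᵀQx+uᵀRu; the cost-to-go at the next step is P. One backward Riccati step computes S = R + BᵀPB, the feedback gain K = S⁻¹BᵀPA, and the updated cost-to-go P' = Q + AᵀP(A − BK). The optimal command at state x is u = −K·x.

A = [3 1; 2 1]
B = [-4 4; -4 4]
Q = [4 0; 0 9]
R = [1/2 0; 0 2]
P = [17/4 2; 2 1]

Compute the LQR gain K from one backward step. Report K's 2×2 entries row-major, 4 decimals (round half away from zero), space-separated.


-0.5337 -0.1995 0.1334 0.0499

BᵀP = [-25.0000 -12.0000; 25.0000 12.0000]
S = R + BᵀPB = [1/2 0; 0 2] + [148.0000 -148.0000; -148.0000 148.0000] = [148.5000 -148.0000; -148.0000 150.0000]
BᵀPA = [-99.0000 -37.0000; 99.0000 37.0000]
K = S⁻¹·BᵀPA = [-0.5337 -0.1995; 0.1334 0.0499]
A−BK = [0.3315 0.0027; -0.6685 0.0027]
AᵀP(A−BK) = [0.2055 0.0667; 0.0667 0.0249]
P' = Q + AᵀP(A−BK) = [4.2055 0.0667; 0.0667 9.0249]
tr(P') = 13.2305


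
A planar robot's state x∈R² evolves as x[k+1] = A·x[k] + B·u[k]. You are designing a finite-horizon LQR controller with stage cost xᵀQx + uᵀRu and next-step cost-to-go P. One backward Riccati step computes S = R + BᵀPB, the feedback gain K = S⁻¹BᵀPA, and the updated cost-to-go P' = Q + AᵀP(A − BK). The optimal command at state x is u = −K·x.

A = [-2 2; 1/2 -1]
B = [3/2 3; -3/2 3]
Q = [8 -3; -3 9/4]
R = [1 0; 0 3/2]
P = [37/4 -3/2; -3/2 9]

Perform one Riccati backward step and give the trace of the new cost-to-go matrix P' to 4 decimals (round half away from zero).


BᵀP = [16.1250 -15.7500; 23.2500 22.5000]
S = R + BᵀPB = [1 0; 0 3/2] + [47.8125 1.1250; 1.1250 137.2500] = [48.8125 1.1250; 1.1250 138.7500]
BᵀPA = [-40.1250 48.0000; -35.2500 24.0000]
K = S⁻¹·BᵀPA = [-0.8163 0.9796; -0.2474 0.1650]
A−BK = [-0.0332 0.0356; 0.0178 -0.0258]
AᵀP(A−BK) = [0.7731 -0.8782; -0.8782 1.0208]
P' = Q + AᵀP(A−BK) = [8.7731 -3.8782; -3.8782 3.2708]
tr(P') = 12.0439

12.0439


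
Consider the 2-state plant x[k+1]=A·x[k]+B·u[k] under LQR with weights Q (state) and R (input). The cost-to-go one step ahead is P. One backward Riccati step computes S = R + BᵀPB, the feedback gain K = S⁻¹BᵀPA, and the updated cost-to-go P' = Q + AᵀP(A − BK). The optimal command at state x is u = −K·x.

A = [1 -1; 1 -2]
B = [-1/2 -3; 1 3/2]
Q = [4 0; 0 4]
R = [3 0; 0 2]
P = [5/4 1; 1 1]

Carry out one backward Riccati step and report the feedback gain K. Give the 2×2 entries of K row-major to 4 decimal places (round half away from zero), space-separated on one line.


0.2001 -0.3258 -0.5654 0.7889

BᵀP = [0.3750 0.5000; -2.2500 -1.5000]
S = R + BᵀPB = [3 0; 0 2] + [0.3125 -0.3750; -0.3750 4.5000] = [3.3125 -0.3750; -0.3750 6.5000]
BᵀPA = [0.8750 -1.3750; -3.7500 5.2500]
K = S⁻¹·BᵀPA = [0.2001 -0.3258; -0.5654 0.7889]
A−BK = [-0.5961 1.2038; 1.6479 -2.8576]
AᵀP(A−BK) = [1.9547 -3.0066; -3.0066 4.6603]
P' = Q + AᵀP(A−BK) = [5.9547 -3.0066; -3.0066 8.6603]
tr(P') = 14.6150


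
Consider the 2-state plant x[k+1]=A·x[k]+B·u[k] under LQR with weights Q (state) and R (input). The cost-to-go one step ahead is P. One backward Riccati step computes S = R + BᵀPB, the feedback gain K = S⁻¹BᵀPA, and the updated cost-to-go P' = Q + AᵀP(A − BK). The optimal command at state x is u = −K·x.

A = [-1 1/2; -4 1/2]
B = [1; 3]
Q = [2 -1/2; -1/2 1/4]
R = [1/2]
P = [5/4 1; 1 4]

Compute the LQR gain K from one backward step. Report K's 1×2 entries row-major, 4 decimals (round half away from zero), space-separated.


-1.2857 0.1971

BᵀP = [4.2500 13.0000]
S = R + BᵀPB = [1/2] + [43.2500] = [43.7500]
BᵀPA = [-56.2500 8.6250]
K = S⁻¹·BᵀPA = [-1.2857 0.1971]
A−BK = [0.2857 0.3029; -0.1429 -0.0914]
AᵀP(A−BK) = [0.9286 -0.0357; -0.0357 0.1121]
P' = Q + AᵀP(A−BK) = [2.9286 -0.5357; -0.5357 0.3621]
tr(P') = 3.2907


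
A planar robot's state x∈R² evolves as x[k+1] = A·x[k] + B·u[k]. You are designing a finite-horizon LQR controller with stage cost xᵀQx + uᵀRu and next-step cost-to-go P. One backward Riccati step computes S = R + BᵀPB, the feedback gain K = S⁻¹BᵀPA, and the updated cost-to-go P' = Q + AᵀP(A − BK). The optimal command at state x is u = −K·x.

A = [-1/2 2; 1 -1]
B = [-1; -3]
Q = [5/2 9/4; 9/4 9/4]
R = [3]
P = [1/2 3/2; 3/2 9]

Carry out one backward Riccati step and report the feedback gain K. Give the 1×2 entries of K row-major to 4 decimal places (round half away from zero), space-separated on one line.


BᵀP = [-5.0000 -28.5000]
S = R + BᵀPB = [3] + [90.5000] = [93.5000]
BᵀPA = [-26.0000 18.5000]
K = S⁻¹·BᵀPA = [-0.2781 0.1979]
A−BK = [-0.7781 2.1979; 0.1658 -0.4064]
AᵀP(A−BK) = [0.3951 -0.6056; -0.6056 1.3396]
P' = Q + AᵀP(A−BK) = [2.8951 1.6444; 1.6444 3.5896]
tr(P') = 6.4846

-0.2781 0.1979


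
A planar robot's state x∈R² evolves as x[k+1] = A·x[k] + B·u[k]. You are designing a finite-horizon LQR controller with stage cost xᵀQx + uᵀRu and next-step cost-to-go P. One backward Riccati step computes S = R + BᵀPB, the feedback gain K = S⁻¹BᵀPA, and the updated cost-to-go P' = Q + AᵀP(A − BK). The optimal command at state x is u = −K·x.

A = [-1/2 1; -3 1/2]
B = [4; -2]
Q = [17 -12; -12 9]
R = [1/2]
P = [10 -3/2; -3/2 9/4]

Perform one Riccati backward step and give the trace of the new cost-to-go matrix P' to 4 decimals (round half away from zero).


BᵀP = [43.0000 -10.5000]
S = R + BᵀPB = [1/2] + [193.0000] = [193.5000]
BᵀPA = [10.0000 37.7500]
K = S⁻¹·BᵀPA = [0.0517 0.1951]
A−BK = [-0.7067 0.2196; -2.8966 0.8902]
AᵀP(A−BK) = [17.7332 -5.4509; -5.4509 1.6978]
P' = Q + AᵀP(A−BK) = [34.7332 -17.4509; -17.4509 10.6978]
tr(P') = 45.4310

45.4310


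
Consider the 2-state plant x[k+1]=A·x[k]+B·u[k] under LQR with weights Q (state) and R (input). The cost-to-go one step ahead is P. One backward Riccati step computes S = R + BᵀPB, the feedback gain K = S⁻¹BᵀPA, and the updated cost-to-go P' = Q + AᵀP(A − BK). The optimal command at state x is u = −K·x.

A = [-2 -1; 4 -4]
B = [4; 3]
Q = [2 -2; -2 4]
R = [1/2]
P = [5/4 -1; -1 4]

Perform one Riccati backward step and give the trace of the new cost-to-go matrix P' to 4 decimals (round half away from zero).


BᵀP = [2.0000 8.0000]
S = R + BᵀPB = [1/2] + [32.0000] = [32.5000]
BᵀPA = [28.0000 -34.0000]
K = S⁻¹·BᵀPA = [0.8615 -1.0462]
A−BK = [-5.4462 3.1846; 1.4154 -0.8615]
AᵀP(A−BK) = [60.8769 -36.2077; -36.2077 21.6808]
P' = Q + AᵀP(A−BK) = [62.8769 -38.2077; -38.2077 25.6808]
tr(P') = 88.5577

88.5577


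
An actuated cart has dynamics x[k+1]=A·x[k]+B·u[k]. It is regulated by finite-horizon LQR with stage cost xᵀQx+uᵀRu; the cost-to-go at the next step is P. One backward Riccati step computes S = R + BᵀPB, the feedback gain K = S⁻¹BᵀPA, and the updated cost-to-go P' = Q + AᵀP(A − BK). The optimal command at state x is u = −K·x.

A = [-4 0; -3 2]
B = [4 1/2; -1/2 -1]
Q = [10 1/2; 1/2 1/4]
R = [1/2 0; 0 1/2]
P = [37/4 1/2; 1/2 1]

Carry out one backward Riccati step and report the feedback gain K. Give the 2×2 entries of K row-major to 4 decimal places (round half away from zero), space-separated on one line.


BᵀP = [36.7500 1.5000; 4.1250 -0.7500]
S = R + BᵀPB = [1/2 0; 0 1/2] + [146.2500 16.8750; 16.8750 2.8125] = [146.7500 16.8750; 16.8750 3.3125]
BᵀPA = [-151.5000 3.0000; -14.2500 -1.5000]
K = S⁻¹·BᵀPA = [-1.2982 0.1751; 2.3113 -1.3447]
A−BK = [0.0369 -0.0279; -1.3377 0.7428]
AᵀP(A−BK) = [5.2665 -2.6385; -2.6385 1.4577]
P' = Q + AᵀP(A−BK) = [15.2665 -2.1385; -2.1385 1.7077]
tr(P') = 16.9742

-1.2982 0.1751 2.3113 -1.3447


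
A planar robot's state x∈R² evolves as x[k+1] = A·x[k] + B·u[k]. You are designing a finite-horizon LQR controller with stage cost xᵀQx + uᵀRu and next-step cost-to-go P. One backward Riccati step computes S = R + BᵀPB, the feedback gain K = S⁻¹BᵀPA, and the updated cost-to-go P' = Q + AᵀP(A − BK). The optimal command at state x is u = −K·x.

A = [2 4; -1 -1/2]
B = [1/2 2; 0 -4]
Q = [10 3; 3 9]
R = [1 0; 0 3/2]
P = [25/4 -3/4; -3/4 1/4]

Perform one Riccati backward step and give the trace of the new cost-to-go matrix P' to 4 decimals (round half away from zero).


28.3858

BᵀP = [3.1250 -0.3750; 15.5000 -2.5000]
S = R + BᵀPB = [1 0; 0 3/2] + [1.5625 7.7500; 7.7500 41.0000] = [2.5625 7.7500; 7.7500 42.5000]
BᵀPA = [6.6250 12.6875; 33.5000 63.2500]
K = S⁻¹·BᵀPA = [0.4491 1.0038; 0.7063 1.3052]
A−BK = [0.3628 0.8877; 1.8253 4.7207]
AᵀP(A−BK) = [1.6123 3.5010; 3.5010 7.7735]
P' = Q + AᵀP(A−BK) = [11.6123 6.5010; 6.5010 16.7735]
tr(P') = 28.3858


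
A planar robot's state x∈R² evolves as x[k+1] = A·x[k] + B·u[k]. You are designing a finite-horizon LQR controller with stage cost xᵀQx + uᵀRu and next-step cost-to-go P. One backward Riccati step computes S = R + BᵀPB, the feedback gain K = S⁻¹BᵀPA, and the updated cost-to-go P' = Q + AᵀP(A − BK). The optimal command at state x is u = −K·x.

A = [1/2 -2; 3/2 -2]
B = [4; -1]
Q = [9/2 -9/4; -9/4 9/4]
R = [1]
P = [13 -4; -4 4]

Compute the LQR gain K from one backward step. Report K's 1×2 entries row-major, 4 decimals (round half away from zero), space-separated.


-0.0082 -0.2939

BᵀP = [56.0000 -20.0000]
S = R + BᵀPB = [1] + [244.0000] = [245.0000]
BᵀPA = [-2.0000 -72.0000]
K = S⁻¹·BᵀPA = [-0.0082 -0.2939]
A−BK = [0.5327 -0.8245; 1.4918 -2.2939]
AᵀP(A−BK) = [6.2337 -9.5878; -9.5878 14.8408]
P' = Q + AᵀP(A−BK) = [10.7337 -11.8378; -11.8378 17.0908]
tr(P') = 27.8245


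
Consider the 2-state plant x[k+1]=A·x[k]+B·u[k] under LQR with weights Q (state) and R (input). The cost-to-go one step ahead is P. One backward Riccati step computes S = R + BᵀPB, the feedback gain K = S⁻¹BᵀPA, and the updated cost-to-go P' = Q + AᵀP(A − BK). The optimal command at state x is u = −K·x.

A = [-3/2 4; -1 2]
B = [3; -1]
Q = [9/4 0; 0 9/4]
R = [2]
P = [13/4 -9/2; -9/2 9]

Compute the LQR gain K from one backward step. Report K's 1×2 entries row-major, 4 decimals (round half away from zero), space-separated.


0.0167 0.1784

BᵀP = [14.2500 -22.5000]
S = R + BᵀPB = [2] + [65.2500] = [67.2500]
BᵀPA = [1.1250 12.0000]
K = S⁻¹·BᵀPA = [0.0167 0.1784]
A−BK = [-1.5502 3.4647; -0.9833 2.1784]
AᵀP(A−BK) = [2.7937 -6.2007; -6.2007 13.8587]
P' = Q + AᵀP(A−BK) = [5.0437 -6.2007; -6.2007 16.1087]
tr(P') = 21.1524


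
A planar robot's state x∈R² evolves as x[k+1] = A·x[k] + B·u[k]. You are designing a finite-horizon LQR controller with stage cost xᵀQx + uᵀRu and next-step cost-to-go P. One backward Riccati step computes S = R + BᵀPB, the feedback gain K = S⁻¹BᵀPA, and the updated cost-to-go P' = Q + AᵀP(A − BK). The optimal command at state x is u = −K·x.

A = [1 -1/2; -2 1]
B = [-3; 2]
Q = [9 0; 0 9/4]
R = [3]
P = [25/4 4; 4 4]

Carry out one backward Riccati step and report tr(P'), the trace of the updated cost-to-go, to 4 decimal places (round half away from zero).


18.7156

BᵀP = [-10.7500 -4.0000]
S = R + BᵀPB = [3] + [24.2500] = [27.2500]
BᵀPA = [-2.7500 1.3750]
K = S⁻¹·BᵀPA = [-0.1009 0.0505]
A−BK = [0.6972 -0.3486; -1.7982 0.8991]
AᵀP(A−BK) = [5.9725 -2.9862; -2.9862 1.4931]
P' = Q + AᵀP(A−BK) = [14.9725 -2.9862; -2.9862 3.7431]
tr(P') = 18.7156


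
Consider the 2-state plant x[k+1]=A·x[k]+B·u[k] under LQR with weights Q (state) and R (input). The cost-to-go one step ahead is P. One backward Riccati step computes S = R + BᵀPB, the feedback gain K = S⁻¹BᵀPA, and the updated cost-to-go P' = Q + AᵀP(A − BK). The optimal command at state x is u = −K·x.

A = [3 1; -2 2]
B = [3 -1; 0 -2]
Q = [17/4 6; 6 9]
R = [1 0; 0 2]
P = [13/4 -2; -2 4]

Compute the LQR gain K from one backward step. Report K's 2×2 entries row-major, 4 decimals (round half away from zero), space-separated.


BᵀP = [9.7500 -6.0000; 0.7500 -6.0000]
S = R + BᵀPB = [1 0; 0 2] + [29.2500 2.2500; 2.2500 11.2500] = [30.2500 2.2500; 2.2500 13.2500]
BᵀPA = [41.2500 -2.2500; 14.2500 -11.2500]
K = S⁻¹·BᵀPA = [1.3001 -0.0114; 0.8547 -0.8471]
A−BK = [-0.0455 0.1870; -0.2906 0.3057]
AᵀP(A−BK) = [3.4428 -1.7094; -1.7094 1.6943]
P' = Q + AᵀP(A−BK) = [7.6928 4.2906; 4.2906 10.6943]
tr(P') = 18.3871

1.3001 -0.0114 0.8547 -0.8471


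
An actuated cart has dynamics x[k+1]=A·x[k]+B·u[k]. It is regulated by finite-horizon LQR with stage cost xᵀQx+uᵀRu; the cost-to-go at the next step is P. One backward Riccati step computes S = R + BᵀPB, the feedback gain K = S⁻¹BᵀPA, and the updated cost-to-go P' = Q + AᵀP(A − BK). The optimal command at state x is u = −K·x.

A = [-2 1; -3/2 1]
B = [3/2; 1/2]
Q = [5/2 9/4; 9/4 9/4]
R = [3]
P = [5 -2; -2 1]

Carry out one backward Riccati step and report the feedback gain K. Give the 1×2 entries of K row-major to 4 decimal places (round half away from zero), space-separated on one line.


-0.8043 0.3478

BᵀP = [6.5000 -2.5000]
S = R + BᵀPB = [3] + [8.5000] = [11.5000]
BᵀPA = [-9.2500 4.0000]
K = S⁻¹·BᵀPA = [-0.8043 0.3478]
A−BK = [-0.7935 0.4783; -1.0978 0.8261]
AᵀP(A−BK) = [2.8098 -1.2826; -1.2826 0.6087]
P' = Q + AᵀP(A−BK) = [5.3098 0.9674; 0.9674 2.8587]
tr(P') = 8.1685


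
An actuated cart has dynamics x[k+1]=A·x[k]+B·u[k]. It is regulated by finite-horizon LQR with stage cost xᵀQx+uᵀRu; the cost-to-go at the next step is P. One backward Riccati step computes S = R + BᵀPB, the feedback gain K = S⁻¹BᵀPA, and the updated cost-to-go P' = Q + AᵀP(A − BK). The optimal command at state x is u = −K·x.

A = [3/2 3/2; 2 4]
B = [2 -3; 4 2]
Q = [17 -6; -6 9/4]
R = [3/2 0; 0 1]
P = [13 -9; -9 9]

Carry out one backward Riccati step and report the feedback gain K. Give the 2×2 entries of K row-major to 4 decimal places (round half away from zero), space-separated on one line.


0.5388 0.9002 -0.1185 0.1339

BᵀP = [-10.0000 18.0000; -57.0000 45.0000]
S = R + BᵀPB = [3/2 0; 0 1] + [52.0000 66.0000; 66.0000 261.0000] = [53.5000 66.0000; 66.0000 262.0000]
BᵀPA = [21.0000 57.0000; 4.5000 94.5000]
K = S⁻¹·BᵀPA = [0.5388 0.9002; -0.1185 0.1339]
A−BK = [0.0668 0.1013; 0.0820 0.1313]
AᵀP(A−BK) = [0.4694 0.7428; 0.7428 1.2827]
P' = Q + AᵀP(A−BK) = [17.4694 -5.2572; -5.2572 3.5327]
tr(P') = 21.0021


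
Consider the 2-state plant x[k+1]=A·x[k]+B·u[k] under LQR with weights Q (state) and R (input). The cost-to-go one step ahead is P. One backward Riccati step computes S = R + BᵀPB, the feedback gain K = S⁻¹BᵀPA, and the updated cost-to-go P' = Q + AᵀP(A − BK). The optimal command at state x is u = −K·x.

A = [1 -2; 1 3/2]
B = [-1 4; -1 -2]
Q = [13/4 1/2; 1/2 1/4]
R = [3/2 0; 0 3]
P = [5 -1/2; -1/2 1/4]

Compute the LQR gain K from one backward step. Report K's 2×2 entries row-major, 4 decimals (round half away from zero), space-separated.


BᵀP = [-4.5000 0.2500; 21.0000 -2.5000]
S = R + BᵀPB = [3/2 0; 0 3] + [4.2500 -18.5000; -18.5000 89.0000] = [5.7500 -18.5000; -18.5000 92.0000]
BᵀPA = [-4.2500 9.3750; 18.5000 -45.7500]
K = S⁻¹·BᵀPA = [-0.2610 0.0863; 0.1486 -0.4799]
A−BK = [0.1446 0.0060; 1.0361 0.6265]
AᵀP(A−BK) = [0.3916 -0.1295; -0.1295 0.7967]
P' = Q + AᵀP(A−BK) = [3.6416 0.3705; 0.3705 1.0467]
tr(P') = 4.6883

-0.2610 0.0863 0.1486 -0.4799


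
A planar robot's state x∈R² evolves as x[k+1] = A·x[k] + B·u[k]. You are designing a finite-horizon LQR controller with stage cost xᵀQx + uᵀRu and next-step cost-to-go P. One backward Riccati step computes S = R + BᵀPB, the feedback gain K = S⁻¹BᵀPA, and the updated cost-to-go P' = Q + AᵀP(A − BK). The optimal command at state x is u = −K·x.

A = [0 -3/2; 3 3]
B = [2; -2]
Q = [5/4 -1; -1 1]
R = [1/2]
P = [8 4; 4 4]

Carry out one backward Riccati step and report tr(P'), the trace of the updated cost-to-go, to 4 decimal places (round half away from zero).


47.5227

BᵀP = [8.0000 0.0000]
S = R + BᵀPB = [1/2] + [16.0000] = [16.5000]
BᵀPA = [0.0000 -12.0000]
K = S⁻¹·BᵀPA = [0.0000 -0.7273]
A−BK = [0.0000 -0.0455; 3.0000 1.5455]
AᵀP(A−BK) = [36.0000 18.0000; 18.0000 9.2727]
P' = Q + AᵀP(A−BK) = [37.2500 17.0000; 17.0000 10.2727]
tr(P') = 47.5227


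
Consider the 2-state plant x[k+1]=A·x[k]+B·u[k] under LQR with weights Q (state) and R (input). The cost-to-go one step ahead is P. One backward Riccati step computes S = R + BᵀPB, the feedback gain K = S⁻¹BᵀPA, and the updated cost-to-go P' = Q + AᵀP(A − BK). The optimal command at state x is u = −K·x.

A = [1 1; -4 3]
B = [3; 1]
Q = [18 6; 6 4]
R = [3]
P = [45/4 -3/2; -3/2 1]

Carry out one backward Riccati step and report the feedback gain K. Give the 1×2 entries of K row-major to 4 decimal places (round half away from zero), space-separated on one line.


BᵀP = [32.2500 -3.5000]
S = R + BᵀPB = [3] + [93.2500] = [96.2500]
BᵀPA = [46.2500 21.7500]
K = S⁻¹·BᵀPA = [0.4805 0.2260]
A−BK = [-0.4416 0.3221; -4.4805 2.7740]
AᵀP(A−BK) = [17.0260 -9.7013; -9.7013 6.3351]
P' = Q + AᵀP(A−BK) = [35.0260 -3.7013; -3.7013 10.3351]
tr(P') = 45.3610

0.4805 0.2260


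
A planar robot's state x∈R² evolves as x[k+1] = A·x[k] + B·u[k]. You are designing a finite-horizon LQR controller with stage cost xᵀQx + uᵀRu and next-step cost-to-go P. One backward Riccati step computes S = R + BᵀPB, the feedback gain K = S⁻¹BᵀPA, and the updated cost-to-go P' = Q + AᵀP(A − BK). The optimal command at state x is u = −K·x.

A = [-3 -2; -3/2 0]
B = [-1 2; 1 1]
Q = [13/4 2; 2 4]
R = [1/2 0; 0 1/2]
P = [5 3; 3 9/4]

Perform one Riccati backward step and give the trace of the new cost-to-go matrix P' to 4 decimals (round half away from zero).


8.7153

BᵀP = [-2.0000 -0.7500; 13.0000 8.2500]
S = R + BᵀPB = [1/2 0; 0 1/2] + [1.2500 -4.7500; -4.7500 34.2500] = [1.7500 -4.7500; -4.7500 34.7500]
BᵀPA = [7.1250 4.0000; -51.3750 -26.0000]
K = S⁻¹·BᵀPA = [0.0931 0.4052; -1.4657 -0.6928]
A−BK = [0.0245 -0.2092; -0.1275 0.2876]
AᵀP(A−BK) = [1.0993 0.5196; 0.5196 0.3660]
P' = Q + AᵀP(A−BK) = [4.3493 2.5196; 2.5196 4.3660]
tr(P') = 8.7153


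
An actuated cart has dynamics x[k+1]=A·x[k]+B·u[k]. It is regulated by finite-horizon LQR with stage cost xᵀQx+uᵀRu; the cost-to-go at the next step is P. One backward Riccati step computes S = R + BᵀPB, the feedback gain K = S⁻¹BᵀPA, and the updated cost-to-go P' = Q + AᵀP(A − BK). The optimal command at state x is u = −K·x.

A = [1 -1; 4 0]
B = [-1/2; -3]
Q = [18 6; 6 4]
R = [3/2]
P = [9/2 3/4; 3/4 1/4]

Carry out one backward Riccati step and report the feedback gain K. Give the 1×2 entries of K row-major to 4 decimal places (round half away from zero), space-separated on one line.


BᵀP = [-4.5000 -1.1250]
S = R + BᵀPB = [3/2] + [5.6250] = [7.1250]
BᵀPA = [-9.0000 4.5000]
K = S⁻¹·BᵀPA = [-1.2632 0.6316]
A−BK = [0.3684 -0.6842; 0.2105 1.8947]
AᵀP(A−BK) = [3.1316 -1.8158; -1.8158 1.6579]
P' = Q + AᵀP(A−BK) = [21.1316 4.1842; 4.1842 5.6579]
tr(P') = 26.7895

-1.2632 0.6316


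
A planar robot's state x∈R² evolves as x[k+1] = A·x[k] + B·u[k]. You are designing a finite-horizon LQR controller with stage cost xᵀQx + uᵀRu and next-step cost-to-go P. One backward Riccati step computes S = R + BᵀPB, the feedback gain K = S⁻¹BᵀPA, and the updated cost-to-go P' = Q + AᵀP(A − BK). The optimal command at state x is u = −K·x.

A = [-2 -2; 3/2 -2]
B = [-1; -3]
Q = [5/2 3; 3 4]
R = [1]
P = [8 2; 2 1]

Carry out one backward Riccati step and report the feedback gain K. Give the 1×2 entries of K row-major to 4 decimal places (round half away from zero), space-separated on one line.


BᵀP = [-14.0000 -5.0000]
S = R + BᵀPB = [1] + [29.0000] = [30.0000]
BᵀPA = [20.5000 38.0000]
K = S⁻¹·BᵀPA = [0.6833 1.2667]
A−BK = [-1.3167 -0.7333; 3.5500 1.8000]
AᵀP(A−BK) = [8.2417 5.0333; 5.0333 3.8667]
P' = Q + AᵀP(A−BK) = [10.7417 8.0333; 8.0333 7.8667]
tr(P') = 18.6083

0.6833 1.2667


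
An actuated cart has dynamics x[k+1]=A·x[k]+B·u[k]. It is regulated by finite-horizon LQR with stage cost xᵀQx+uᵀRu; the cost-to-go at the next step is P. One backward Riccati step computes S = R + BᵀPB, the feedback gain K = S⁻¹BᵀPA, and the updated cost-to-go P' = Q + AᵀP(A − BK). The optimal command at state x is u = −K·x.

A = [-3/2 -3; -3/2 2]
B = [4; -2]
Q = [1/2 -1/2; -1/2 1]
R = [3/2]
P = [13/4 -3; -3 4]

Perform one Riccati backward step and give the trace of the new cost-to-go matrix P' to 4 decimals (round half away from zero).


5.4668

BᵀP = [19.0000 -20.0000]
S = R + BᵀPB = [3/2] + [116.0000] = [117.5000]
BᵀPA = [1.5000 -97.0000]
K = S⁻¹·BᵀPA = [0.0128 -0.8255]
A−BK = [-1.5511 0.3021; -1.4745 0.3489]
AᵀP(A−BK) = [2.7934 -0.6367; -0.6367 1.1734]
P' = Q + AᵀP(A−BK) = [3.2934 -1.1367; -1.1367 2.1734]
tr(P') = 5.4668


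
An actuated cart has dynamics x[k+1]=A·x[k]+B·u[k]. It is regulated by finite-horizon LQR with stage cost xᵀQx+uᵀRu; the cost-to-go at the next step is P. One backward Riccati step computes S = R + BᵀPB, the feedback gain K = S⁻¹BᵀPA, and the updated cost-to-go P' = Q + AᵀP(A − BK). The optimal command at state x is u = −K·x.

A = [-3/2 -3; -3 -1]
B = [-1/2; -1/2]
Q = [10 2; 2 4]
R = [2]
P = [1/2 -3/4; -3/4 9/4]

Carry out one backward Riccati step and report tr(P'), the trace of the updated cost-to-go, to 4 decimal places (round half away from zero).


BᵀP = [0.1250 -0.7500]
S = R + BᵀPB = [2] + [0.3125] = [2.3125]
BᵀPA = [2.0625 0.3750]
K = S⁻¹·BᵀPA = [0.8919 0.1622]
A−BK = [-1.0541 -2.9189; -2.5541 -0.9189]
AᵀP(A−BK) = [12.7855 0.7905; 0.7905 2.1892]
P' = Q + AᵀP(A−BK) = [22.7855 2.7905; 2.7905 6.1892]
tr(P') = 28.9747

28.9747


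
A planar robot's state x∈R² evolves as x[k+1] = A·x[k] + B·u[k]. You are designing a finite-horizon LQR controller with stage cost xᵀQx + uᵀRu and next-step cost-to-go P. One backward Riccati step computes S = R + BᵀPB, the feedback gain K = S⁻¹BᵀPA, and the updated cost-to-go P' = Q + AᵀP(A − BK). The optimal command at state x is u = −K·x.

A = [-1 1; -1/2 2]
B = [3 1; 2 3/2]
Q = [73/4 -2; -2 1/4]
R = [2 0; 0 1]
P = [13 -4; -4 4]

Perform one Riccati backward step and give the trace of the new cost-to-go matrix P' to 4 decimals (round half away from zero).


BᵀP = [31.0000 -4.0000; 7.0000 2.0000]
S = R + BᵀPB = [2 0; 0 1] + [85.0000 25.0000; 25.0000 10.0000] = [87.0000 25.0000; 25.0000 11.0000]
BᵀPA = [-29.0000 23.0000; -8.0000 11.0000]
K = S⁻¹·BᵀPA = [-0.3584 -0.0663; 0.0873 1.1506]
A−BK = [-0.0120 0.0482; 0.0858 0.4066]
AᵀP(A−BK) = [0.3042 0.2831; 0.2831 1.8675]
P' = Q + AᵀP(A−BK) = [18.5542 -1.7169; -1.7169 2.1175]
tr(P') = 20.6717

20.6717


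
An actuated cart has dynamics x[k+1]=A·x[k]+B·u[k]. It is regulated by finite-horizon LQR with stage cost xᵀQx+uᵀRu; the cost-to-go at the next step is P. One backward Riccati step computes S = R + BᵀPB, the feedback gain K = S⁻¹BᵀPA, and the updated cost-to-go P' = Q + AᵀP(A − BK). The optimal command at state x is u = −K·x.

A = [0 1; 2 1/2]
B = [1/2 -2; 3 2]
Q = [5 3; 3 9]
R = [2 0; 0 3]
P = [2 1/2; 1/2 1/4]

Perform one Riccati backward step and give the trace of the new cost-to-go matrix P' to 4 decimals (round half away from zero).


14.9829

BᵀP = [2.5000 1.0000; -3.0000 -0.5000]
S = R + BᵀPB = [2 0; 0 3] + [4.2500 -3.0000; -3.0000 5.0000] = [6.2500 -3.0000; -3.0000 8.0000]
BᵀPA = [2.0000 3.0000; -1.0000 -3.2500]
K = S⁻¹·BᵀPA = [0.3171 0.3476; -0.0061 -0.2759]
A−BK = [-0.1707 0.2744; 1.0610 0.0091]
AᵀP(A−BK) = [0.3598 0.2790; 0.2790 0.6231]
P' = Q + AᵀP(A−BK) = [5.3598 3.2790; 3.2790 9.6231]
tr(P') = 14.9829


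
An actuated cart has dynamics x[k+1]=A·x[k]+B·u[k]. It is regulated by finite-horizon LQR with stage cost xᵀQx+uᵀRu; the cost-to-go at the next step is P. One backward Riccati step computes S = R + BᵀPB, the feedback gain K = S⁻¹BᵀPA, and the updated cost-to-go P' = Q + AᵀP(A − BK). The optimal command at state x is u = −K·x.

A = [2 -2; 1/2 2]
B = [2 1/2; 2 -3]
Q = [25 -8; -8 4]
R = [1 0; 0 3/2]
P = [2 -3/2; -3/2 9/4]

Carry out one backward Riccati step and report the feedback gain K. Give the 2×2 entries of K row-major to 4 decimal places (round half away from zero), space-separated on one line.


BᵀP = [1.0000 1.5000; 5.5000 -7.5000]
S = R + BᵀPB = [1 0; 0 3/2] + [5.0000 -4.0000; -4.0000 25.2500] = [6.0000 -4.0000; -4.0000 26.7500]
BᵀPA = [2.7500 1.0000; 7.2500 -26.0000]
K = S⁻¹·BᵀPA = [0.7098 -0.5346; 0.3772 -1.0519]
A−BK = [0.3919 -0.4048; 0.2119 -0.0865]
AᵀP(A−BK) = [0.8762 -1.1535; -1.1535 2.1851]
P' = Q + AᵀP(A−BK) = [25.8762 -9.1535; -9.1535 6.1851]
tr(P') = 32.0613

0.7098 -0.5346 0.3772 -1.0519


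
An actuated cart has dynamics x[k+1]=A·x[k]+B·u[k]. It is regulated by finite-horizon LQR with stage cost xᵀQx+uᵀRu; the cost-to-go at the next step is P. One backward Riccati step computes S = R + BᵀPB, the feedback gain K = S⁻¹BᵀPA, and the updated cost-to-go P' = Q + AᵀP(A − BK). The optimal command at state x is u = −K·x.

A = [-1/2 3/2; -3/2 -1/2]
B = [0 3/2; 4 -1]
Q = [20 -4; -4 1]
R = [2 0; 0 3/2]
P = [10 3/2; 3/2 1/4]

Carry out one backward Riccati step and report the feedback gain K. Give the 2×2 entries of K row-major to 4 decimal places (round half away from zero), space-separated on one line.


BᵀP = [6.0000 1.0000; 13.5000 2.0000]
S = R + BᵀPB = [2 0; 0 3/2] + [4.0000 8.0000; 8.0000 18.2500] = [6.0000 8.0000; 8.0000 19.7500]
BᵀPA = [-4.5000 8.5000; -9.7500 19.2500]
K = S⁻¹·BᵀPA = [-0.1995 0.2546; -0.4128 0.8716]
A−BK = [0.1193 0.1927; -1.1147 -0.6468]
AᵀP(A−BK) = [0.3893 -0.6692; -0.6692 1.3710]
P' = Q + AᵀP(A−BK) = [20.3893 -4.6692; -4.6692 2.3710]
tr(P') = 22.7603

-0.1995 0.2546 -0.4128 0.8716


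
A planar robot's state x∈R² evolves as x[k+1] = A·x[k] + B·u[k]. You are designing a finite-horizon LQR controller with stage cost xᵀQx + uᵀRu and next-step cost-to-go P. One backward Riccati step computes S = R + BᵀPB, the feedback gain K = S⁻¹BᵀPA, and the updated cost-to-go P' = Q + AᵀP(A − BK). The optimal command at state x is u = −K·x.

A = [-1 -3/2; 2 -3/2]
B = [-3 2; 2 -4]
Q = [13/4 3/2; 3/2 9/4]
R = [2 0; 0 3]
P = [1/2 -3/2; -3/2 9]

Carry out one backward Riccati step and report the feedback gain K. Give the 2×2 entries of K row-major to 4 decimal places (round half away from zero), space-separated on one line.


0.2231 0.1217 -0.3636 0.3471

BᵀP = [-4.5000 22.5000; 7.0000 -39.0000]
S = R + BᵀPB = [2 0; 0 3] + [58.5000 -99.0000; -99.0000 170.0000] = [60.5000 -99.0000; -99.0000 173.0000]
BᵀPA = [49.5000 -27.0000; -85.0000 48.0000]
K = S⁻¹·BᵀPA = [0.2231 0.1217; -0.3636 0.3471]
A−BK = [0.3967 -1.8291; 0.0992 -0.3550]
AᵀP(A−BK) = [0.5455 -0.5207; -0.5207 1.2501]
P' = Q + AᵀP(A−BK) = [3.7955 0.9793; 0.9793 3.5001]
tr(P') = 7.2955


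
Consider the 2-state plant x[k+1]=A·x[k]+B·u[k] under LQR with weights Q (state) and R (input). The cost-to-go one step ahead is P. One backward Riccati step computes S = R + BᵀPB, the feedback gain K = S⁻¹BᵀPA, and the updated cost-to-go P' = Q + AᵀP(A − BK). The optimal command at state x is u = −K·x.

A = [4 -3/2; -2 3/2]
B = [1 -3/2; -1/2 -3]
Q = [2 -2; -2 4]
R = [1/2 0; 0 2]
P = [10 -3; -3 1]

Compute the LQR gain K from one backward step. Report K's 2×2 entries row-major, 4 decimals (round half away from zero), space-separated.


BᵀP = [11.5000 -3.5000; -6.0000 1.5000]
S = R + BᵀPB = [1/2 0; 0 2] + [13.2500 -6.7500; -6.7500 4.5000] = [13.7500 -6.7500; -6.7500 6.5000]
BᵀPA = [53.0000 -22.5000; -27.0000 11.2500]
K = S⁻¹·BᵀPA = [3.7033 -1.6049; -0.3081 0.0642]
A−BK = [-0.1655 0.2011; -1.0728 0.8902]
AᵀP(A−BK) = [7.4066 -3.2097; -3.2097 1.4187]
P' = Q + AᵀP(A−BK) = [9.4066 -5.2097; -5.2097 5.4187]
tr(P') = 14.8252

3.7033 -1.6049 -0.3081 0.0642
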